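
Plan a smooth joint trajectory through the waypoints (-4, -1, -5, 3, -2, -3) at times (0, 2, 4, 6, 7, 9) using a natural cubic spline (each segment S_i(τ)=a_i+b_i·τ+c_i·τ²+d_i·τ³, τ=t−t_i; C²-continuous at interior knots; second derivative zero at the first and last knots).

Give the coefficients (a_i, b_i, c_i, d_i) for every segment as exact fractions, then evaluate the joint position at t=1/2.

  seg 0: a=-4 b=2981/954 c=0 d=-775/1908
  seg 1: a=-1 b=-1669/954 c=-775/318 d=4411/3816
  seg 2: a=-5 b=1132/477 c=2861/636 d=-7031/3816
  seg 3: a=3 b=-1663/954 c=-695/106 d=1574/477
  seg 4: a=-2 b=-4729/954 c=1063/318 d=-1063/1908
S(1/2) = -12661/5088

Δ: Δ0=3/2, Δ1=-2, Δ2=4, Δ3=-5, Δ4=-1/2
row 1: diag=8, rhs=-21; c'=1/4, d'=-21/8
row 2: denom=8−2·1/4=15/2; d'=(36−2·-21/8)/(15/2)=11/2
row 3: denom=6−2·4/15=82/15; d'=(-54−2·11/2)/(82/15)=-975/82
row 4: denom=6−1·15/82=477/82; d'=(27−1·-975/82)/(477/82)=1063/159
back: M4=1063/159
back: M3=-975/82−15/82·1063/159=-695/53
back: M2=11/2−4/15·-695/53=2861/318
back: M1=-21/8−1/4·2861/318=-775/159
M: M0=0, M1=-775/159, M2=2861/318, M3=-695/53, M4=1063/159, M5=0
seg 0: a=-4, c=M0/2=0, d=(M1−M0)/(6·2)=-775/1908, b=Δ0−h0·(2M0+M1)/6=2981/954
seg 1: a=-1, c=M1/2=-775/318, d=(M2−M1)/(6·2)=4411/3816, b=Δ1−h1·(2M1+M2)/6=-1669/954
seg 2: a=-5, c=M2/2=2861/636, d=(M3−M2)/(6·2)=-7031/3816, b=Δ2−h2·(2M2+M3)/6=1132/477
seg 3: a=3, c=M3/2=-695/106, d=(M4−M3)/(6·1)=1574/477, b=Δ3−h3·(2M3+M4)/6=-1663/954
seg 4: a=-2, c=M4/2=1063/318, d=(M5−M4)/(6·2)=-1063/1908, b=Δ4−h4·(2M4+M5)/6=-4729/954
t_q=1/2 → seg 0, τ=1/2; S=-4+2981/954·τ+0·τ²+-775/1908·τ³=-12661/5088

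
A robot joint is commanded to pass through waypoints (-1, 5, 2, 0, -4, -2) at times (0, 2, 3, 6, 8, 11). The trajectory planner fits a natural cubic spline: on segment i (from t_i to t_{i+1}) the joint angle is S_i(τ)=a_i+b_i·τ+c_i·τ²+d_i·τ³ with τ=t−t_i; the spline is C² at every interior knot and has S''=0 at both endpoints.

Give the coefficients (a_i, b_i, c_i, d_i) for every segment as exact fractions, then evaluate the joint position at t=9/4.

  seg 0: a=-1 b=5153/993 c=0 d=-1087/1986
  seg 1: a=5 b=-1369/993 c=-1087/331 d=1651/993
  seg 2: a=2 b=-2938/993 c=564/331 d=-2800/8937
  seg 3: a=0 b=-1186/993 c=-1108/993 d=118/331
  seg 4: a=-4 b=-1370/993 c=1016/993 d=-1016/8937
S(9/4) = 94821/21184

Δ: Δ0=3, Δ1=-3, Δ2=-2/3, Δ3=-2, Δ4=2/3
row 1: diag=6, rhs=-36; c'=1/6, d'=-6
row 2: denom=8−1·1/6=47/6; d'=(14−1·-6)/(47/6)=120/47
row 3: denom=10−3·18/47=416/47; d'=(-8−3·120/47)/(416/47)=-23/13
row 4: denom=10−2·47/208=993/104; d'=(16−2·-23/13)/(993/104)=2032/993
back: M4=2032/993
back: M3=-23/13−47/208·2032/993=-2216/993
back: M2=120/47−18/47·-2216/993=1128/331
back: M1=-6−1/6·1128/331=-2174/331
M: M0=0, M1=-2174/331, M2=1128/331, M3=-2216/993, M4=2032/993, M5=0
seg 0: a=-1, c=M0/2=0, d=(M1−M0)/(6·2)=-1087/1986, b=Δ0−h0·(2M0+M1)/6=5153/993
seg 1: a=5, c=M1/2=-1087/331, d=(M2−M1)/(6·1)=1651/993, b=Δ1−h1·(2M1+M2)/6=-1369/993
seg 2: a=2, c=M2/2=564/331, d=(M3−M2)/(6·3)=-2800/8937, b=Δ2−h2·(2M2+M3)/6=-2938/993
seg 3: a=0, c=M3/2=-1108/993, d=(M4−M3)/(6·2)=118/331, b=Δ3−h3·(2M3+M4)/6=-1186/993
seg 4: a=-4, c=M4/2=1016/993, d=(M5−M4)/(6·3)=-1016/8937, b=Δ4−h4·(2M4+M5)/6=-1370/993
t_q=9/4 → seg 1, τ=1/4; S=5+-1369/993·τ+-1087/331·τ²+1651/993·τ³=94821/21184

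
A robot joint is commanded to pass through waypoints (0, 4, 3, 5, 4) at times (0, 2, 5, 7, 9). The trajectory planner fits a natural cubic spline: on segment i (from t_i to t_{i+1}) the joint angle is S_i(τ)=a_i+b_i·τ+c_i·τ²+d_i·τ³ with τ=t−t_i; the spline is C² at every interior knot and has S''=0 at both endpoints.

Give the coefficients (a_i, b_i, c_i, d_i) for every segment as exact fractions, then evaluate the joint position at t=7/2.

Δ: Δ0=2, Δ1=-1/3, Δ2=1, Δ3=-1/2
row 1: diag=10, rhs=-14; c'=3/10, d'=-7/5
row 2: denom=10−3·3/10=91/10; d'=(8−3·-7/5)/(91/10)=122/91
row 3: denom=8−2·20/91=688/91; d'=(-9−2·122/91)/(688/91)=-1063/688
back: M3=-1063/688
back: M2=122/91−20/91·-1063/688=289/172
back: M1=-7/5−3/10·289/172=-655/344
M: M0=0, M1=-655/344, M2=289/172, M3=-1063/688, M4=0
seg 0: a=0, c=M0/2=0, d=(M1−M0)/(6·2)=-655/4128, b=Δ0−h0·(2M0+M1)/6=2719/1032
seg 1: a=4, c=M1/2=-655/688, d=(M2−M1)/(6·3)=137/688, b=Δ1−h1·(2M1+M2)/6=377/516
seg 2: a=3, c=M2/2=289/344, d=(M3−M2)/(6·2)=-2219/8256, b=Δ2−h2·(2M2+M3)/6=815/2064
seg 3: a=5, c=M3/2=-1063/1376, d=(M4−M3)/(6·2)=1063/8256, b=Δ3−h3·(2M3+M4)/6=547/1032
t_q=7/2 → seg 1, τ=3/2; S=4+377/516·τ+-655/688·τ²+137/688·τ³=19957/5504

  seg 0: a=0 b=2719/1032 c=0 d=-655/4128
  seg 1: a=4 b=377/516 c=-655/688 d=137/688
  seg 2: a=3 b=815/2064 c=289/344 d=-2219/8256
  seg 3: a=5 b=547/1032 c=-1063/1376 d=1063/8256
S(7/2) = 19957/5504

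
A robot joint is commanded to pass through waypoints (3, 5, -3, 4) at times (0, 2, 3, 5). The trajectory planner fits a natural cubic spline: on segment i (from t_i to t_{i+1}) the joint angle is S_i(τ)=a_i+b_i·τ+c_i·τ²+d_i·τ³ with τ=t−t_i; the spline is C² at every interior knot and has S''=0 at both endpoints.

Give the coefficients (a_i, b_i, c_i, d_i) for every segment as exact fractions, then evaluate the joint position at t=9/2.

Δ: Δ0=1, Δ1=-8, Δ2=7/2
row 1: diag=6, rhs=-54; c'=1/6, d'=-9
row 2: denom=6−1·1/6=35/6; d'=(69−1·-9)/(35/6)=468/35
back: M2=468/35
back: M1=-9−1/6·468/35=-393/35
M: M0=0, M1=-393/35, M2=468/35, M3=0
seg 0: a=3, c=M0/2=0, d=(M1−M0)/(6·2)=-131/140, b=Δ0−h0·(2M0+M1)/6=166/35
seg 1: a=5, c=M1/2=-393/70, d=(M2−M1)/(6·1)=41/10, b=Δ1−h1·(2M1+M2)/6=-227/35
seg 2: a=-3, c=M2/2=234/35, d=(M3−M2)/(6·2)=-39/35, b=Δ2−h2·(2M2+M3)/6=-379/70
t_q=9/2 → seg 2, τ=3/2; S=-3+-379/70·τ+234/35·τ²+-39/35·τ³=9/56

  seg 0: a=3 b=166/35 c=0 d=-131/140
  seg 1: a=5 b=-227/35 c=-393/70 d=41/10
  seg 2: a=-3 b=-379/70 c=234/35 d=-39/35
S(9/2) = 9/56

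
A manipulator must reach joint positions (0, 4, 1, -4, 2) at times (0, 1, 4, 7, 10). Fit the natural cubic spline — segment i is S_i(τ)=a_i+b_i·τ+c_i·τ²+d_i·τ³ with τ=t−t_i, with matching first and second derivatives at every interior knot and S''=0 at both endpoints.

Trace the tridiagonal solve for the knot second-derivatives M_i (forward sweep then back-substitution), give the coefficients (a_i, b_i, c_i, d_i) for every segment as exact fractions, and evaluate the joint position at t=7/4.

  seg 0: a=0 b=751/162 c=0 d=-103/162
  seg 1: a=4 b=221/81 c=-103/54 d=323/1458
  seg 2: a=1 b=-443/162 c=7/81 d=131/1458
  seg 3: a=-4 b=17/81 c=145/162 d=-145/1458
S(7/4) = 5837/1152

Δ: Δ0=4, Δ1=-1, Δ2=-5/3, Δ3=2
row 1: diag=8, rhs=-30; c'=3/8, d'=-15/4
row 2: denom=12−3·3/8=87/8; d'=(-4−3·-15/4)/(87/8)=2/3
row 3: denom=12−3·8/29=324/29; d'=(22−3·2/3)/(324/29)=145/81
back: M3=145/81
back: M2=2/3−8/29·145/81=14/81
back: M1=-15/4−3/8·14/81=-103/27
M: M0=0, M1=-103/27, M2=14/81, M3=145/81, M4=0
seg 0: a=0, c=M0/2=0, d=(M1−M0)/(6·1)=-103/162, b=Δ0−h0·(2M0+M1)/6=751/162
seg 1: a=4, c=M1/2=-103/54, d=(M2−M1)/(6·3)=323/1458, b=Δ1−h1·(2M1+M2)/6=221/81
seg 2: a=1, c=M2/2=7/81, d=(M3−M2)/(6·3)=131/1458, b=Δ2−h2·(2M2+M3)/6=-443/162
seg 3: a=-4, c=M3/2=145/162, d=(M4−M3)/(6·3)=-145/1458, b=Δ3−h3·(2M3+M4)/6=17/81
t_q=7/4 → seg 1, τ=3/4; S=4+221/81·τ+-103/54·τ²+323/1458·τ³=5837/1152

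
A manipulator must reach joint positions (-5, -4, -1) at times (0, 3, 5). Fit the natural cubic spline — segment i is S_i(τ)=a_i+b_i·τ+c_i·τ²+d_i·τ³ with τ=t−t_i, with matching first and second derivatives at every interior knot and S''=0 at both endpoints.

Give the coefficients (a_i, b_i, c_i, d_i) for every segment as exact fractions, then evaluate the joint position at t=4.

  seg 0: a=-5 b=-1/60 c=0 d=7/180
  seg 1: a=-4 b=31/30 c=7/20 d=-7/120
S(4) = -107/40

Δ: Δ0=1/3, Δ1=3/2
row 1: diag=10, rhs=7; c'=1/5, d'=7/10
back: M1=7/10
M: M0=0, M1=7/10, M2=0
seg 0: a=-5, c=M0/2=0, d=(M1−M0)/(6·3)=7/180, b=Δ0−h0·(2M0+M1)/6=-1/60
seg 1: a=-4, c=M1/2=7/20, d=(M2−M1)/(6·2)=-7/120, b=Δ1−h1·(2M1+M2)/6=31/30
t_q=4 → seg 1, τ=1; S=-4+31/30·τ+7/20·τ²+-7/120·τ³=-107/40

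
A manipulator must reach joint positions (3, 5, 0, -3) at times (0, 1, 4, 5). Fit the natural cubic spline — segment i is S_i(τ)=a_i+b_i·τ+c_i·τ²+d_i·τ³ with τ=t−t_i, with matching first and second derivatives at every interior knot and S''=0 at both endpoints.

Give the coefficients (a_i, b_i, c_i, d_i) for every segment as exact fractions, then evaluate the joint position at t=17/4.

  seg 0: a=3 b=406/165 c=0 d=-76/165
  seg 1: a=5 b=178/165 c=-76/55 d=7/45
  seg 2: a=0 b=-497/165 c=1/55 d=-1/165
S(17/4) = -2647/3520

Δ: Δ0=2, Δ1=-5/3, Δ2=-3
row 1: diag=8, rhs=-22; c'=3/8, d'=-11/4
row 2: denom=8−3·3/8=55/8; d'=(-8−3·-11/4)/(55/8)=2/55
back: M2=2/55
back: M1=-11/4−3/8·2/55=-152/55
M: M0=0, M1=-152/55, M2=2/55, M3=0
seg 0: a=3, c=M0/2=0, d=(M1−M0)/(6·1)=-76/165, b=Δ0−h0·(2M0+M1)/6=406/165
seg 1: a=5, c=M1/2=-76/55, d=(M2−M1)/(6·3)=7/45, b=Δ1−h1·(2M1+M2)/6=178/165
seg 2: a=0, c=M2/2=1/55, d=(M3−M2)/(6·1)=-1/165, b=Δ2−h2·(2M2+M3)/6=-497/165
t_q=17/4 → seg 2, τ=1/4; S=0+-497/165·τ+1/55·τ²+-1/165·τ³=-2647/3520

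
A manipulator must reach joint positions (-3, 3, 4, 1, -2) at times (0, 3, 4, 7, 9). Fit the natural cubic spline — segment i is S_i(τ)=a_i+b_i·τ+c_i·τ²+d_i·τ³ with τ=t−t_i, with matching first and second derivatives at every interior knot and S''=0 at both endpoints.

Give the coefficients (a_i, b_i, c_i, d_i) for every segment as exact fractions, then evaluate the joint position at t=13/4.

Δ: Δ0=2, Δ1=1, Δ2=-1, Δ3=-3/2
row 1: diag=8, rhs=-6; c'=1/8, d'=-3/4
row 2: denom=8−1·1/8=63/8; d'=(-12−1·-3/4)/(63/8)=-10/7
row 3: denom=10−3·8/21=62/7; d'=(-3−3·-10/7)/(62/7)=9/62
back: M3=9/62
back: M2=-10/7−8/21·9/62=-46/31
back: M1=-3/4−1/8·-46/31=-35/62
M: M0=0, M1=-35/62, M2=-46/31, M3=9/62, M4=0
seg 0: a=-3, c=M0/2=0, d=(M1−M0)/(6·3)=-35/1116, b=Δ0−h0·(2M0+M1)/6=283/124
seg 1: a=3, c=M1/2=-35/124, d=(M2−M1)/(6·1)=-19/124, b=Δ1−h1·(2M1+M2)/6=89/62
seg 2: a=4, c=M2/2=-23/31, d=(M3−M2)/(6·3)=101/1116, b=Δ2−h2·(2M2+M3)/6=51/124
seg 3: a=1, c=M3/2=9/124, d=(M4−M3)/(6·2)=-3/248, b=Δ3−h3·(2M3+M4)/6=-99/62
t_q=13/4 → seg 1, τ=1/4; S=3+89/62·τ+-35/124·τ²+-19/124·τ³=26497/7936

  seg 0: a=-3 b=283/124 c=0 d=-35/1116
  seg 1: a=3 b=89/62 c=-35/124 d=-19/124
  seg 2: a=4 b=51/124 c=-23/31 d=101/1116
  seg 3: a=1 b=-99/62 c=9/124 d=-3/248
S(13/4) = 26497/7936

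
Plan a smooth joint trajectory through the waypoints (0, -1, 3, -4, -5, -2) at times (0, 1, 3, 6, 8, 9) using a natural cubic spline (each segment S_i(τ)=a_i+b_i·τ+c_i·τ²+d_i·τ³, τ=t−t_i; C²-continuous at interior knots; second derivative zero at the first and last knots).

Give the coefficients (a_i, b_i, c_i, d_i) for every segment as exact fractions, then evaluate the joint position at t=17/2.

Δ: Δ0=-1, Δ1=2, Δ2=-7/3, Δ3=-1/2, Δ4=3
row 1: diag=6, rhs=18; c'=1/3, d'=3
row 2: denom=10−2·1/3=28/3; d'=(-26−2·3)/(28/3)=-24/7
row 3: denom=10−3·9/28=253/28; d'=(11−3·-24/7)/(253/28)=596/253
row 4: denom=6−2·56/253=1406/253; d'=(21−2·596/253)/(1406/253)=4121/1406
back: M4=4121/1406
back: M3=596/253−56/253·4121/1406=1200/703
back: M2=-24/7−9/28·1200/703=-2796/703
back: M1=3−1/3·-2796/703=3041/703
M: M0=0, M1=3041/703, M2=-2796/703, M3=1200/703, M4=4121/1406, M5=0
seg 0: a=0, c=M0/2=0, d=(M1−M0)/(6·1)=3041/4218, b=Δ0−h0·(2M0+M1)/6=-7259/4218
seg 1: a=-1, c=M1/2=3041/1406, d=(M2−M1)/(6·2)=-5837/8436, b=Δ1−h1·(2M1+M2)/6=932/2109
seg 2: a=3, c=M2/2=-1398/703, d=(M3−M2)/(6·3)=6/19, b=Δ2−h2·(2M2+M3)/6=1667/2109
seg 3: a=-4, c=M3/2=600/703, d=(M4−M3)/(6·2)=1721/16872, b=Δ3−h3·(2M3+M4)/6=-5515/2109
seg 4: a=-5, c=M4/2=4121/2812, d=(M5−M4)/(6·1)=-4121/8436, b=Δ4−h4·(2M4+M5)/6=8533/4218
t_q=17/2 → seg 4, τ=1/2; S=-5+8533/4218·τ+4121/2812·τ²+-4121/8436·τ³=-82857/22496

  seg 0: a=0 b=-7259/4218 c=0 d=3041/4218
  seg 1: a=-1 b=932/2109 c=3041/1406 d=-5837/8436
  seg 2: a=3 b=1667/2109 c=-1398/703 d=6/19
  seg 3: a=-4 b=-5515/2109 c=600/703 d=1721/16872
  seg 4: a=-5 b=8533/4218 c=4121/2812 d=-4121/8436
S(17/2) = -82857/22496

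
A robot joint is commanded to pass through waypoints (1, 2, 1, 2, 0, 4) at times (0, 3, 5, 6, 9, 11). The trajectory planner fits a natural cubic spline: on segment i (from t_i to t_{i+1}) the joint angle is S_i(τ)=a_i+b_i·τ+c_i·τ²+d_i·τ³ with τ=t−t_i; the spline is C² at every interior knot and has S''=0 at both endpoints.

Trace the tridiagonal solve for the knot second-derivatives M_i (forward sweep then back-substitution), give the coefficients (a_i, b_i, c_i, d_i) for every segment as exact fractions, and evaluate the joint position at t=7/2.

Δ: Δ0=1/3, Δ1=-1/2, Δ2=1, Δ3=-2/3, Δ4=2
row 1: diag=10, rhs=-5; c'=1/5, d'=-1/2
row 2: denom=6−2·1/5=28/5; d'=(9−2·-1/2)/(28/5)=25/14
row 3: denom=8−1·5/28=219/28; d'=(-10−1·25/14)/(219/28)=-110/73
row 4: denom=10−3·28/73=646/73; d'=(16−3·-110/73)/(646/73)=749/323
back: M4=749/323
back: M3=-110/73−28/73·749/323=-774/323
back: M2=25/14−5/28·-774/323=715/323
back: M1=-1/2−1/5·715/323=-609/646
M: M0=0, M1=-609/646, M2=715/323, M3=-774/323, M4=749/323, M5=0
seg 0: a=1, c=M0/2=0, d=(M1−M0)/(6·3)=-203/3876, b=Δ0−h0·(2M0+M1)/6=3119/3876
seg 1: a=2, c=M1/2=-609/1292, d=(M2−M1)/(6·2)=2039/7752, b=Δ1−h1·(2M1+M2)/6=-1181/1938
seg 2: a=1, c=M2/2=715/646, d=(M3−M2)/(6·1)=-1489/1938, b=Δ2−h2·(2M2+M3)/6=641/969
seg 3: a=2, c=M3/2=-387/323, d=(M4−M3)/(6·3)=1523/5814, b=Δ3−h3·(2M3+M4)/6=65/114
seg 4: a=0, c=M4/2=749/646, d=(M5−M4)/(6·2)=-749/3876, b=Δ4−h4·(2M4+M5)/6=440/969
t_q=7/2 → seg 1, τ=1/2; S=2+-1181/1938·τ+-609/1292·τ²+2039/7752·τ³=33289/20672

  seg 0: a=1 b=3119/3876 c=0 d=-203/3876
  seg 1: a=2 b=-1181/1938 c=-609/1292 d=2039/7752
  seg 2: a=1 b=641/969 c=715/646 d=-1489/1938
  seg 3: a=2 b=65/114 c=-387/323 d=1523/5814
  seg 4: a=0 b=440/969 c=749/646 d=-749/3876
S(7/2) = 33289/20672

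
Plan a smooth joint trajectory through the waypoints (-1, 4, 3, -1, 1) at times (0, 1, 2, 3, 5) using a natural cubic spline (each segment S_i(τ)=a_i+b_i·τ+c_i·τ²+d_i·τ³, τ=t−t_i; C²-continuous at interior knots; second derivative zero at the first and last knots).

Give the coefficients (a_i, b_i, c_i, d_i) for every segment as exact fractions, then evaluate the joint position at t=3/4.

  seg 0: a=-1 b=545/86 c=0 d=-115/86
  seg 1: a=4 b=100/43 c=-345/86 d=59/86
  seg 2: a=3 b=-313/86 c=-84/43 d=137/86
  seg 3: a=-1 b=-119/43 c=243/86 d=-81/172
S(3/4) = 17551/5504

Δ: Δ0=5, Δ1=-1, Δ2=-4, Δ3=1
row 1: diag=4, rhs=-36; c'=1/4, d'=-9
row 2: denom=4−1·1/4=15/4; d'=(-18−1·-9)/(15/4)=-12/5
row 3: denom=6−1·4/15=86/15; d'=(30−1·-12/5)/(86/15)=243/43
back: M3=243/43
back: M2=-12/5−4/15·243/43=-168/43
back: M1=-9−1/4·-168/43=-345/43
M: M0=0, M1=-345/43, M2=-168/43, M3=243/43, M4=0
seg 0: a=-1, c=M0/2=0, d=(M1−M0)/(6·1)=-115/86, b=Δ0−h0·(2M0+M1)/6=545/86
seg 1: a=4, c=M1/2=-345/86, d=(M2−M1)/(6·1)=59/86, b=Δ1−h1·(2M1+M2)/6=100/43
seg 2: a=3, c=M2/2=-84/43, d=(M3−M2)/(6·1)=137/86, b=Δ2−h2·(2M2+M3)/6=-313/86
seg 3: a=-1, c=M3/2=243/86, d=(M4−M3)/(6·2)=-81/172, b=Δ3−h3·(2M3+M4)/6=-119/43
t_q=3/4 → seg 0, τ=3/4; S=-1+545/86·τ+0·τ²+-115/86·τ³=17551/5504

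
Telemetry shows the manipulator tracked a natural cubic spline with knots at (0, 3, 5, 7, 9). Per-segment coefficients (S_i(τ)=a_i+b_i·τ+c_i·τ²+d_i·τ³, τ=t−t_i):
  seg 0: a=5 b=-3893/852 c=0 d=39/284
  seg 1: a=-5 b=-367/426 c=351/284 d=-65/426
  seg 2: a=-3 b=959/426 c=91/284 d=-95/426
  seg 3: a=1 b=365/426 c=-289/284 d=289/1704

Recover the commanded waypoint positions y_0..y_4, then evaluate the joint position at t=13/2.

y_0=5 y_1=-5 y_2=-3 y_3=1 y_4=0
S(13/2) = 49/142

y_0 = S_0(0) = a_0 = 5
y_1 = S_1(0) = a_1 = -5
y_2 = S_2(0) = a_2 = -3
y_3 = S_3(0) = a_3 = 1
y_4 = S_3(2) = 0
t_q=13/2 is in segment 2 (τ=3/2); S_2(τ)=49/142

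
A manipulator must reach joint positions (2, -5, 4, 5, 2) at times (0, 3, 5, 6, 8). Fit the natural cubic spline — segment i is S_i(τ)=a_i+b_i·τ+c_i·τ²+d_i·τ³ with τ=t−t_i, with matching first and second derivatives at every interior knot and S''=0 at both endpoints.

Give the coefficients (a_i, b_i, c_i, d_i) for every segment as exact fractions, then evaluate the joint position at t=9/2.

  seg 0: a=2 b=-9535/1956 c=0 d=1657/5868
  seg 1: a=-5 b=2689/978 c=1657/652 d=-3259/3912
  seg 2: a=4 b=1427/489 c=-801/326 d=527/978
  seg 3: a=5 b=-371/978 c=-137/163 d=137/978
S(9/2) = 21185/10432

Δ: Δ0=-7/3, Δ1=9/2, Δ2=1, Δ3=-3/2
row 1: diag=10, rhs=41; c'=1/5, d'=41/10
row 2: denom=6−2·1/5=28/5; d'=(-21−2·41/10)/(28/5)=-73/14
row 3: denom=6−1·5/28=163/28; d'=(-15−1·-73/14)/(163/28)=-274/163
back: M3=-274/163
back: M2=-73/14−5/28·-274/163=-801/163
back: M1=41/10−1/5·-801/163=1657/326
M: M0=0, M1=1657/326, M2=-801/163, M3=-274/163, M4=0
seg 0: a=2, c=M0/2=0, d=(M1−M0)/(6·3)=1657/5868, b=Δ0−h0·(2M0+M1)/6=-9535/1956
seg 1: a=-5, c=M1/2=1657/652, d=(M2−M1)/(6·2)=-3259/3912, b=Δ1−h1·(2M1+M2)/6=2689/978
seg 2: a=4, c=M2/2=-801/326, d=(M3−M2)/(6·1)=527/978, b=Δ2−h2·(2M2+M3)/6=1427/489
seg 3: a=5, c=M3/2=-137/163, d=(M4−M3)/(6·2)=137/978, b=Δ3−h3·(2M3+M4)/6=-371/978
t_q=9/2 → seg 1, τ=3/2; S=-5+2689/978·τ+1657/652·τ²+-3259/3912·τ³=21185/10432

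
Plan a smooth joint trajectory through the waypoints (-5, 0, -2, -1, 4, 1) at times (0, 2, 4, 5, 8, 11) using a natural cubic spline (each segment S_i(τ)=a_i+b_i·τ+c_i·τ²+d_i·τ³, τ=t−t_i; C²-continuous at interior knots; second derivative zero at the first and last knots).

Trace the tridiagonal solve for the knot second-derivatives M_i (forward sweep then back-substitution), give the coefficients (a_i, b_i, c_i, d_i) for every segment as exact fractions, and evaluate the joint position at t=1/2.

Δ: Δ0=5/2, Δ1=-1, Δ2=1, Δ3=5/3, Δ4=-1
row 1: diag=8, rhs=-21; c'=1/4, d'=-21/8
row 2: denom=6−2·1/4=11/2; d'=(12−2·-21/8)/(11/2)=69/22
row 3: denom=8−1·2/11=86/11; d'=(4−1·69/22)/(86/11)=19/172
row 4: denom=12−3·33/86=933/86; d'=(-16−3·19/172)/(933/86)=-2809/1866
back: M4=-2809/1866
back: M3=19/172−33/86·-2809/1866=214/311
back: M2=69/22−2/11·214/311=1873/622
back: M1=-21/8−1/4·1873/622=-2101/622
M: M0=0, M1=-2101/622, M2=1873/622, M3=214/311, M4=-2809/1866, M5=0
seg 0: a=-5, c=M0/2=0, d=(M1−M0)/(6·2)=-2101/7464, b=Δ0−h0·(2M0+M1)/6=3383/933
seg 1: a=0, c=M1/2=-2101/1244, d=(M2−M1)/(6·2)=1987/3732, b=Δ1−h1·(2M1+M2)/6=463/1866
seg 2: a=-2, c=M2/2=1873/1244, d=(M3−M2)/(6·1)=-1445/3732, b=Δ2−h2·(2M2+M3)/6=-221/1866
seg 3: a=-1, c=M3/2=107/311, d=(M4−M3)/(6·3)=-4093/33588, b=Δ3−h3·(2M3+M4)/6=6461/3732
seg 4: a=4, c=M4/2=-2809/3732, d=(M5−M4)/(6·3)=2809/33588, b=Δ4−h4·(2M4+M5)/6=943/1866
t_q=1/2 → seg 0, τ=1/2; S=-5+3383/933·τ+0·τ²+-2101/7464·τ³=-64135/19904

  seg 0: a=-5 b=3383/933 c=0 d=-2101/7464
  seg 1: a=0 b=463/1866 c=-2101/1244 d=1987/3732
  seg 2: a=-2 b=-221/1866 c=1873/1244 d=-1445/3732
  seg 3: a=-1 b=6461/3732 c=107/311 d=-4093/33588
  seg 4: a=4 b=943/1866 c=-2809/3732 d=2809/33588
S(1/2) = -64135/19904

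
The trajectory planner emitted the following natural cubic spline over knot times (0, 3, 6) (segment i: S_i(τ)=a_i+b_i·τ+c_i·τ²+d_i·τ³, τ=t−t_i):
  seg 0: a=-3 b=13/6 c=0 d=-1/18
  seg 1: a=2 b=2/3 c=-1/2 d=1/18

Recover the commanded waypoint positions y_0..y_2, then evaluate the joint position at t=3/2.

y_0=-3 y_1=2 y_2=1
S(3/2) = 1/16

y_0 = S_0(0) = a_0 = -3
y_1 = S_1(0) = a_1 = 2
y_2 = S_1(3) = 1
t_q=3/2 is in segment 0 (τ=3/2); S_0(τ)=1/16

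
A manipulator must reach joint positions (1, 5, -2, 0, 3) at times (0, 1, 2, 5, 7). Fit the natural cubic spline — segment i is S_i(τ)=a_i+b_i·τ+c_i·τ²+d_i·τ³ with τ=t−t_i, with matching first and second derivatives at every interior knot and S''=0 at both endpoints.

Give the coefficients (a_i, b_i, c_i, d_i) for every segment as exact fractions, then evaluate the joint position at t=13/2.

Δ: Δ0=4, Δ1=-7, Δ2=2/3, Δ3=3/2
row 1: diag=4, rhs=-66; c'=1/4, d'=-33/2
row 2: denom=8−1·1/4=31/4; d'=(46−1·-33/2)/(31/4)=250/31
row 3: denom=10−3·12/31=274/31; d'=(5−3·250/31)/(274/31)=-595/274
back: M3=-595/274
back: M2=250/31−12/31·-595/274=1220/137
back: M1=-33/2−1/4·1220/137=-5131/274
M: M0=0, M1=-5131/274, M2=1220/137, M3=-595/274, M4=0
seg 0: a=1, c=M0/2=0, d=(M1−M0)/(6·1)=-5131/1644, b=Δ0−h0·(2M0+M1)/6=11707/1644
seg 1: a=5, c=M1/2=-5131/548, d=(M2−M1)/(6·1)=7571/1644, b=Δ1−h1·(2M1+M2)/6=-1843/822
seg 2: a=-2, c=M2/2=610/137, d=(M3−M2)/(6·3)=-3035/4932, b=Δ2−h2·(2M2+M3)/6=-11759/1644
seg 3: a=0, c=M3/2=-595/548, d=(M4−M3)/(6·2)=595/3288, b=Δ3−h3·(2M3+M4)/6=2423/822
t_q=13/2 → seg 3, τ=3/2; S=0+2423/822·τ+-595/548·τ²+595/3288·τ³=22703/8768

  seg 0: a=1 b=11707/1644 c=0 d=-5131/1644
  seg 1: a=5 b=-1843/822 c=-5131/548 d=7571/1644
  seg 2: a=-2 b=-11759/1644 c=610/137 d=-3035/4932
  seg 3: a=0 b=2423/822 c=-595/548 d=595/3288
S(13/2) = 22703/8768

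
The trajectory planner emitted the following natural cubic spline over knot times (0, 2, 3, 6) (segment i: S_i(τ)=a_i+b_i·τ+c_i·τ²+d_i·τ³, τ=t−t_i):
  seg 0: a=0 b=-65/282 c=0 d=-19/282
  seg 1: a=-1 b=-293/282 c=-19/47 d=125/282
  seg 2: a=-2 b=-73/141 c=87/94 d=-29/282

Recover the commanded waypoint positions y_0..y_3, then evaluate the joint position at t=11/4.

y_0=0 y_1=-1 y_2=-2 y_3=2
S(11/4) = -10947/6016

y_0 = S_0(0) = a_0 = 0
y_1 = S_1(0) = a_1 = -1
y_2 = S_2(0) = a_2 = -2
y_3 = S_2(3) = 2
t_q=11/4 is in segment 1 (τ=3/4); S_1(τ)=-10947/6016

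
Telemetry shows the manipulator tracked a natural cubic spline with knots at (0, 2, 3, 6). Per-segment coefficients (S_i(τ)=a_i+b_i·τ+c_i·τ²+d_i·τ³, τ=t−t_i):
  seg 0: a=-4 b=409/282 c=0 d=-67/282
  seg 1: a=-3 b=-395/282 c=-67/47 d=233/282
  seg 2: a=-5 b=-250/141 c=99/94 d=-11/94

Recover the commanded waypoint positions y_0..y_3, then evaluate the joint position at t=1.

y_0=-4 y_1=-3 y_2=-5 y_3=-4
S(1) = -131/47

y_0 = S_0(0) = a_0 = -4
y_1 = S_1(0) = a_1 = -3
y_2 = S_2(0) = a_2 = -5
y_3 = S_2(3) = -4
t_q=1 is in segment 0 (τ=1); S_0(τ)=-131/47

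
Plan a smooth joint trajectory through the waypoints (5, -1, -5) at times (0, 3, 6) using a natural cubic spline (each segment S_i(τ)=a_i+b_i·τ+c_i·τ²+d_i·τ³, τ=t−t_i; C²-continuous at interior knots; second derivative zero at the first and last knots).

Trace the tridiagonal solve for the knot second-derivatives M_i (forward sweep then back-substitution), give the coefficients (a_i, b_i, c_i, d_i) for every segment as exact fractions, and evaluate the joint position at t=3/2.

  seg 0: a=5 b=-13/6 c=0 d=1/54
  seg 1: a=-1 b=-5/3 c=1/6 d=-1/54
S(3/2) = 29/16

Δ: Δ0=-2, Δ1=-4/3
row 1: diag=12, rhs=4; c'=1/4, d'=1/3
back: M1=1/3
M: M0=0, M1=1/3, M2=0
seg 0: a=5, c=M0/2=0, d=(M1−M0)/(6·3)=1/54, b=Δ0−h0·(2M0+M1)/6=-13/6
seg 1: a=-1, c=M1/2=1/6, d=(M2−M1)/(6·3)=-1/54, b=Δ1−h1·(2M1+M2)/6=-5/3
t_q=3/2 → seg 0, τ=3/2; S=5+-13/6·τ+0·τ²+1/54·τ³=29/16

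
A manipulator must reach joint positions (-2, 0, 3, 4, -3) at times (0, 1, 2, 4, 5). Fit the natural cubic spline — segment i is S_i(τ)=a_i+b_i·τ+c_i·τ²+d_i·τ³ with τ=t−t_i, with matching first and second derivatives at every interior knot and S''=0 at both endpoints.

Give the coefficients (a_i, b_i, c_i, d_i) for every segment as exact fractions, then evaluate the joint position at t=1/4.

Δ: Δ0=2, Δ1=3, Δ2=1/2, Δ3=-7
row 1: diag=4, rhs=6; c'=1/4, d'=3/2
row 2: denom=6−1·1/4=23/4; d'=(-15−1·3/2)/(23/4)=-66/23
row 3: denom=6−2·8/23=122/23; d'=(-45−2·-66/23)/(122/23)=-903/122
back: M3=-903/122
back: M2=-66/23−8/23·-903/122=-18/61
back: M1=3/2−1/4·-18/61=96/61
M: M0=0, M1=96/61, M2=-18/61, M3=-903/122, M4=0
seg 0: a=-2, c=M0/2=0, d=(M1−M0)/(6·1)=16/61, b=Δ0−h0·(2M0+M1)/6=106/61
seg 1: a=0, c=M1/2=48/61, d=(M2−M1)/(6·1)=-19/61, b=Δ1−h1·(2M1+M2)/6=154/61
seg 2: a=3, c=M2/2=-9/61, d=(M3−M2)/(6·2)=-289/488, b=Δ2−h2·(2M2+M3)/6=193/61
seg 3: a=4, c=M3/2=-903/244, d=(M4−M3)/(6·1)=301/244, b=Δ3−h3·(2M3+M4)/6=-553/122
t_q=1/4 → seg 0, τ=1/4; S=-2+106/61·τ+0·τ²+16/61·τ³=-381/244

  seg 0: a=-2 b=106/61 c=0 d=16/61
  seg 1: a=0 b=154/61 c=48/61 d=-19/61
  seg 2: a=3 b=193/61 c=-9/61 d=-289/488
  seg 3: a=4 b=-553/122 c=-903/244 d=301/244
S(1/4) = -381/244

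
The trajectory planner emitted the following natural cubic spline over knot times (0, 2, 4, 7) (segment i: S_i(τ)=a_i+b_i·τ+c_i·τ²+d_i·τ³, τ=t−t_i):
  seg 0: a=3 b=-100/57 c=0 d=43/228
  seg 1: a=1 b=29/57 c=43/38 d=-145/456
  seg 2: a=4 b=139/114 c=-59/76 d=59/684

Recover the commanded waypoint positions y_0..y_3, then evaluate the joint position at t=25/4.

y_0=3 y_1=1 y_2=4 y_3=3
S(25/4) = 18463/4864

y_0 = S_0(0) = a_0 = 3
y_1 = S_1(0) = a_1 = 1
y_2 = S_2(0) = a_2 = 4
y_3 = S_2(3) = 3
t_q=25/4 is in segment 2 (τ=9/4); S_2(τ)=18463/4864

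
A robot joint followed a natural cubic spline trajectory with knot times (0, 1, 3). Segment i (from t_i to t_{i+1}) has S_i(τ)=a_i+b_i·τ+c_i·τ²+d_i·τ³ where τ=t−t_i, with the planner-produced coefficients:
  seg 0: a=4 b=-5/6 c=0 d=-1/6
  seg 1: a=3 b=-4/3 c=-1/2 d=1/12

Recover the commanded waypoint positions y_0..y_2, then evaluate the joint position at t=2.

y_0 = S_0(0) = a_0 = 4
y_1 = S_1(0) = a_1 = 3
y_2 = S_1(2) = -1
t_q=2 is in segment 1 (τ=1); S_1(τ)=5/4

y_0=4 y_1=3 y_2=-1
S(2) = 5/4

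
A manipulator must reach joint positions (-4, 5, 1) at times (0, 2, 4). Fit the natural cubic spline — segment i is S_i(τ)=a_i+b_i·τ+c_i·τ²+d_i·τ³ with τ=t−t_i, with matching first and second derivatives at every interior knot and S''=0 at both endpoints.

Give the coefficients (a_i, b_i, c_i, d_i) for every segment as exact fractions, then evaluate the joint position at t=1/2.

  seg 0: a=-4 b=49/8 c=0 d=-13/32
  seg 1: a=5 b=5/4 c=-39/16 d=13/32
S(1/2) = -253/256

Δ: Δ0=9/2, Δ1=-2
row 1: diag=8, rhs=-39; c'=1/4, d'=-39/8
back: M1=-39/8
M: M0=0, M1=-39/8, M2=0
seg 0: a=-4, c=M0/2=0, d=(M1−M0)/(6·2)=-13/32, b=Δ0−h0·(2M0+M1)/6=49/8
seg 1: a=5, c=M1/2=-39/16, d=(M2−M1)/(6·2)=13/32, b=Δ1−h1·(2M1+M2)/6=5/4
t_q=1/2 → seg 0, τ=1/2; S=-4+49/8·τ+0·τ²+-13/32·τ³=-253/256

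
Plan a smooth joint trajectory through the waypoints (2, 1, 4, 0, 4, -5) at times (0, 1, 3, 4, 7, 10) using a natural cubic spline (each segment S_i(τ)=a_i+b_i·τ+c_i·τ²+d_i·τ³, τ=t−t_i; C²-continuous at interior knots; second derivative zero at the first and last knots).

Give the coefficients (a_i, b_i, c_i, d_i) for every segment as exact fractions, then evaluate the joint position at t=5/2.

Δ: Δ0=-1, Δ1=3/2, Δ2=-4, Δ3=4/3, Δ4=-3
row 1: diag=6, rhs=15; c'=1/3, d'=5/2
row 2: denom=6−2·1/3=16/3; d'=(-33−2·5/2)/(16/3)=-57/8
row 3: denom=8−1·3/16=125/16; d'=(32−1·-57/8)/(125/16)=626/125
row 4: denom=12−3·48/125=1356/125; d'=(-26−3·626/125)/(1356/125)=-1282/339
back: M4=-1282/339
back: M3=626/125−48/125·-1282/339=730/113
back: M2=-57/8−3/16·730/113=-942/113
back: M1=5/2−1/3·-942/113=1193/226
M: M0=0, M1=1193/226, M2=-942/113, M3=730/113, M4=-1282/339, M5=0
seg 0: a=2, c=M0/2=0, d=(M1−M0)/(6·1)=1193/1356, b=Δ0−h0·(2M0+M1)/6=-2549/1356
seg 1: a=1, c=M1/2=1193/452, d=(M2−M1)/(6·2)=-3077/2712, b=Δ1−h1·(2M1+M2)/6=515/678
seg 2: a=4, c=M2/2=-471/113, d=(M3−M2)/(6·1)=836/339, b=Δ2−h2·(2M2+M3)/6=-779/339
seg 3: a=0, c=M3/2=365/113, d=(M4−M3)/(6·3)=-1736/3051, b=Δ3−h3·(2M3+M4)/6=-1097/339
seg 4: a=4, c=M4/2=-641/339, d=(M5−M4)/(6·3)=641/3051, b=Δ4−h4·(2M4+M5)/6=265/339
t_q=5/2 → seg 1, τ=3/2; S=1+515/678·τ+1193/452·τ²+-3077/2712·τ³=30727/7232

  seg 0: a=2 b=-2549/1356 c=0 d=1193/1356
  seg 1: a=1 b=515/678 c=1193/452 d=-3077/2712
  seg 2: a=4 b=-779/339 c=-471/113 d=836/339
  seg 3: a=0 b=-1097/339 c=365/113 d=-1736/3051
  seg 4: a=4 b=265/339 c=-641/339 d=641/3051
S(5/2) = 30727/7232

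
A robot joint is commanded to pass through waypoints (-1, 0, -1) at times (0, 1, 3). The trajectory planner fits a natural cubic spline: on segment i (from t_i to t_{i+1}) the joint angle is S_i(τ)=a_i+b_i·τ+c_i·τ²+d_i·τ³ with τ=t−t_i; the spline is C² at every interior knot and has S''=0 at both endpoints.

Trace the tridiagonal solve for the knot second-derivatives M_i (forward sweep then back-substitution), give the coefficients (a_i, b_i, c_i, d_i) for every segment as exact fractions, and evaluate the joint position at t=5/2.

Δ: Δ0=1, Δ1=-1/2
row 1: diag=6, rhs=-9; c'=1/3, d'=-3/2
back: M1=-3/2
M: M0=0, M1=-3/2, M2=0
seg 0: a=-1, c=M0/2=0, d=(M1−M0)/(6·1)=-1/4, b=Δ0−h0·(2M0+M1)/6=5/4
seg 1: a=0, c=M1/2=-3/4, d=(M2−M1)/(6·2)=1/8, b=Δ1−h1·(2M1+M2)/6=1/2
t_q=5/2 → seg 1, τ=3/2; S=0+1/2·τ+-3/4·τ²+1/8·τ³=-33/64

  seg 0: a=-1 b=5/4 c=0 d=-1/4
  seg 1: a=0 b=1/2 c=-3/4 d=1/8
S(5/2) = -33/64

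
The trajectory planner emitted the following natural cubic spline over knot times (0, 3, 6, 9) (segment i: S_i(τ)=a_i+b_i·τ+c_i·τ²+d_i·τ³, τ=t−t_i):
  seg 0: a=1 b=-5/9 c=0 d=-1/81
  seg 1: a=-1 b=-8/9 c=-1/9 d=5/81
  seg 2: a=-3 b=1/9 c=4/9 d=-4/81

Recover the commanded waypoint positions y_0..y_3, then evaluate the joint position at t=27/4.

y_0 = S_0(0) = a_0 = 1
y_1 = S_1(0) = a_1 = -1
y_2 = S_2(0) = a_2 = -3
y_3 = S_2(3) = 0
t_q=27/4 is in segment 2 (τ=3/4); S_2(τ)=-43/16

y_0=1 y_1=-1 y_2=-3 y_3=0
S(27/4) = -43/16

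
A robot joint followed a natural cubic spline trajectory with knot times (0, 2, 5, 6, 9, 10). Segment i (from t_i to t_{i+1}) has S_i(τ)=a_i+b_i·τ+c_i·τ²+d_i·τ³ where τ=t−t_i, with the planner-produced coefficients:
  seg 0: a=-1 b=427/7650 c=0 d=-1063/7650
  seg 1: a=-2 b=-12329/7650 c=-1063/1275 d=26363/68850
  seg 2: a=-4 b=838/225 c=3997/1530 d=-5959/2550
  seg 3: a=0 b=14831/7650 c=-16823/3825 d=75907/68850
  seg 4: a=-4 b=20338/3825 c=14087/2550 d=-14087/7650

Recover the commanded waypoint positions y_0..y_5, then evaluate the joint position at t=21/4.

y_0=-1 y_1=-2 y_2=-4 y_3=0 y_4=-4 y_5=5
S(21/4) = -96031/32640

y_0 = S_0(0) = a_0 = -1
y_1 = S_1(0) = a_1 = -2
y_2 = S_2(0) = a_2 = -4
y_3 = S_3(0) = a_3 = 0
y_4 = S_4(0) = a_4 = -4
y_5 = S_4(1) = 5
t_q=21/4 is in segment 2 (τ=1/4); S_2(τ)=-96031/32640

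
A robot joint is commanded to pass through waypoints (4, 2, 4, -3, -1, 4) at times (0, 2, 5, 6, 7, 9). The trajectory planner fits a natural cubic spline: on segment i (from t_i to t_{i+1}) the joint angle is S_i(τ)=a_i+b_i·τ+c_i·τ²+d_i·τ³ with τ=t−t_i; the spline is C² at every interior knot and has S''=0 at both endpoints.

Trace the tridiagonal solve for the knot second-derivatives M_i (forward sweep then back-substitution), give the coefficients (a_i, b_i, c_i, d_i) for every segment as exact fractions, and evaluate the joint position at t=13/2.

Δ: Δ0=-1, Δ1=2/3, Δ2=-7, Δ3=2, Δ4=5/2
row 1: diag=10, rhs=10; c'=3/10, d'=1
row 2: denom=8−3·3/10=71/10; d'=(-46−3·1)/(71/10)=-490/71
row 3: denom=4−1·10/71=274/71; d'=(54−1·-490/71)/(274/71)=2162/137
row 4: denom=6−1·71/274=1573/274; d'=(3−1·2162/137)/(1573/274)=-3502/1573
back: M4=-3502/1573
back: M3=2162/137−71/274·-3502/1573=25731/1573
back: M2=-490/71−10/71·25731/1573=-14480/1573
back: M1=1−3/10·-14480/1573=5917/1573
M: M0=0, M1=5917/1573, M2=-14480/1573, M3=25731/1573, M4=-3502/1573, M5=0
seg 0: a=4, c=M0/2=0, d=(M1−M0)/(6·2)=5917/18876, b=Δ0−h0·(2M0+M1)/6=-10636/4719
seg 1: a=2, c=M1/2=5917/3146, d=(M2−M1)/(6·3)=-523/726, b=Δ1−h1·(2M1+M2)/6=7115/4719
seg 2: a=4, c=M2/2=-7240/1573, d=(M3−M2)/(6·1)=40211/9438, b=Δ2−h2·(2M2+M3)/6=-62837/9438
seg 3: a=-3, c=M3/2=25731/3146, d=(M4−M3)/(6·1)=-29233/9438, b=Δ3−h3·(2M3+M4)/6=-1322/429
seg 4: a=-1, c=M4/2=-1751/1573, d=(M5−M4)/(6·2)=1751/9438, b=Δ4−h4·(2M4+M5)/6=37603/9438
t_q=13/2 → seg 3, τ=1/2; S=-3+-1322/429·τ+25731/3146·τ²+-29233/9438·τ³=-72565/25168

  seg 0: a=4 b=-10636/4719 c=0 d=5917/18876
  seg 1: a=2 b=7115/4719 c=5917/3146 d=-523/726
  seg 2: a=4 b=-62837/9438 c=-7240/1573 d=40211/9438
  seg 3: a=-3 b=-1322/429 c=25731/3146 d=-29233/9438
  seg 4: a=-1 b=37603/9438 c=-1751/1573 d=1751/9438
S(13/2) = -72565/25168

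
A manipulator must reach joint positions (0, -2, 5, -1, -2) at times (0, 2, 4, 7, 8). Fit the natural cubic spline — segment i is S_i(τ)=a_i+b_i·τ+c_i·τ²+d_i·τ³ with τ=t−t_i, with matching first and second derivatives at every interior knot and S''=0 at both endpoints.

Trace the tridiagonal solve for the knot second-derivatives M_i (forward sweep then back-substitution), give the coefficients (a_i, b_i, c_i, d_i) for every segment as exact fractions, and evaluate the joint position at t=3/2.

Δ: Δ0=-1, Δ1=7/2, Δ2=-2, Δ3=-1
row 1: diag=8, rhs=27; c'=1/4, d'=27/8
row 2: denom=10−2·1/4=19/2; d'=(-33−2·27/8)/(19/2)=-159/38
row 3: denom=8−3·6/19=134/19; d'=(6−3·-159/38)/(134/19)=705/268
back: M3=705/268
back: M2=-159/38−6/19·705/268=-336/67
back: M1=27/8−1/4·-336/67=2481/536
M: M0=0, M1=2481/536, M2=-336/67, M3=705/268, M4=0
seg 0: a=0, c=M0/2=0, d=(M1−M0)/(6·2)=827/2144, b=Δ0−h0·(2M0+M1)/6=-1363/536
seg 1: a=-2, c=M1/2=2481/1072, d=(M2−M1)/(6·2)=-1723/2144, b=Δ1−h1·(2M1+M2)/6=559/268
seg 2: a=5, c=M2/2=-168/67, d=(M3−M2)/(6·3)=683/1608, b=Δ2−h2·(2M2+M3)/6=911/536
seg 3: a=-1, c=M3/2=705/536, d=(M4−M3)/(6·1)=-235/536, b=Δ3−h3·(2M3+M4)/6=-503/268
t_q=3/2 → seg 0, τ=3/2; S=0+-1363/536·τ+0·τ²+827/2144·τ³=-43095/17152

  seg 0: a=0 b=-1363/536 c=0 d=827/2144
  seg 1: a=-2 b=559/268 c=2481/1072 d=-1723/2144
  seg 2: a=5 b=911/536 c=-168/67 d=683/1608
  seg 3: a=-1 b=-503/268 c=705/536 d=-235/536
S(3/2) = -43095/17152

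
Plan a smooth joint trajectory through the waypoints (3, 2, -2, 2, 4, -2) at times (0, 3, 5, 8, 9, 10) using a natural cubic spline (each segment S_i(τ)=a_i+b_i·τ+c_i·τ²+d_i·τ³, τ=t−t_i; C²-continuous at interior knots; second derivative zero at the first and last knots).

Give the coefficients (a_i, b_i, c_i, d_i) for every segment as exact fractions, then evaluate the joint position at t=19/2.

  seg 0: a=3 b=463/1308 c=0 d=-899/11772
  seg 1: a=2 b=-1117/654 c=-899/1308 d=59/218
  seg 2: a=-2 b=-791/654 c=1225/1308 d=-349/11772
  seg 3: a=2 b=4721/1308 c=73/109 d=-2981/1308
  seg 4: a=4 b=-1235/654 c=-2689/436 d=2689/1308
S(19/2) = 6177/3488

Δ: Δ0=-1/3, Δ1=-2, Δ2=4/3, Δ3=2, Δ4=-6
row 1: diag=10, rhs=-10; c'=1/5, d'=-1
row 2: denom=10−2·1/5=48/5; d'=(20−2·-1)/(48/5)=55/24
row 3: denom=8−3·5/16=113/16; d'=(4−3·55/24)/(113/16)=-46/113
row 4: denom=4−1·16/113=436/113; d'=(-48−1·-46/113)/(436/113)=-2689/218
back: M4=-2689/218
back: M3=-46/113−16/113·-2689/218=146/109
back: M2=55/24−5/16·146/109=1225/654
back: M1=-1−1/5·1225/654=-899/654
M: M0=0, M1=-899/654, M2=1225/654, M3=146/109, M4=-2689/218, M5=0
seg 0: a=3, c=M0/2=0, d=(M1−M0)/(6·3)=-899/11772, b=Δ0−h0·(2M0+M1)/6=463/1308
seg 1: a=2, c=M1/2=-899/1308, d=(M2−M1)/(6·2)=59/218, b=Δ1−h1·(2M1+M2)/6=-1117/654
seg 2: a=-2, c=M2/2=1225/1308, d=(M3−M2)/(6·3)=-349/11772, b=Δ2−h2·(2M2+M3)/6=-791/654
seg 3: a=2, c=M3/2=73/109, d=(M4−M3)/(6·1)=-2981/1308, b=Δ3−h3·(2M3+M4)/6=4721/1308
seg 4: a=4, c=M4/2=-2689/436, d=(M5−M4)/(6·1)=2689/1308, b=Δ4−h4·(2M4+M5)/6=-1235/654
t_q=19/2 → seg 4, τ=1/2; S=4+-1235/654·τ+-2689/436·τ²+2689/1308·τ³=6177/3488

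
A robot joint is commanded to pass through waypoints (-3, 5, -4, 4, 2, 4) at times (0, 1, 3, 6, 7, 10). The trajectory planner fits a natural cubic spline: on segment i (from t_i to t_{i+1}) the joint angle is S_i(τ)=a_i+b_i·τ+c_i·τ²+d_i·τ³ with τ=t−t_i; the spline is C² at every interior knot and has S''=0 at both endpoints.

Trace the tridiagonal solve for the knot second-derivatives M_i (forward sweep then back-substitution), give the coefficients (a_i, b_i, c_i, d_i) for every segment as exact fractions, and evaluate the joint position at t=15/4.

  seg 0: a=-3 b=1827/172 c=0 d=-451/172
  seg 1: a=5 b=237/86 c=-1353/172 d=729/344
  seg 2: a=-4 b=-141/43 c=417/86 d=-2219/2322
  seg 3: a=4 b=1/86 c=-484/129 d=449/258
  seg 4: a=2 b=-293/129 c=379/258 d=-379/2322
S(15/4) = -22759/5504

Δ: Δ0=8, Δ1=-9/2, Δ2=8/3, Δ3=-2, Δ4=2/3
row 1: diag=6, rhs=-75; c'=1/3, d'=-25/2
row 2: denom=10−2·1/3=28/3; d'=(43−2·-25/2)/(28/3)=51/7
row 3: denom=8−3·9/28=197/28; d'=(-28−3·51/7)/(197/28)=-1396/197
row 4: denom=8−1·28/197=1548/197; d'=(16−1·-1396/197)/(1548/197)=379/129
back: M4=379/129
back: M3=-1396/197−28/197·379/129=-968/129
back: M2=51/7−9/28·-968/129=417/43
back: M1=-25/2−1/3·417/43=-1353/86
M: M0=0, M1=-1353/86, M2=417/43, M3=-968/129, M4=379/129, M5=0
seg 0: a=-3, c=M0/2=0, d=(M1−M0)/(6·1)=-451/172, b=Δ0−h0·(2M0+M1)/6=1827/172
seg 1: a=5, c=M1/2=-1353/172, d=(M2−M1)/(6·2)=729/344, b=Δ1−h1·(2M1+M2)/6=237/86
seg 2: a=-4, c=M2/2=417/86, d=(M3−M2)/(6·3)=-2219/2322, b=Δ2−h2·(2M2+M3)/6=-141/43
seg 3: a=4, c=M3/2=-484/129, d=(M4−M3)/(6·1)=449/258, b=Δ3−h3·(2M3+M4)/6=1/86
seg 4: a=2, c=M4/2=379/258, d=(M5−M4)/(6·3)=-379/2322, b=Δ4−h4·(2M4+M5)/6=-293/129
t_q=15/4 → seg 2, τ=3/4; S=-4+-141/43·τ+417/86·τ²+-2219/2322·τ³=-22759/5504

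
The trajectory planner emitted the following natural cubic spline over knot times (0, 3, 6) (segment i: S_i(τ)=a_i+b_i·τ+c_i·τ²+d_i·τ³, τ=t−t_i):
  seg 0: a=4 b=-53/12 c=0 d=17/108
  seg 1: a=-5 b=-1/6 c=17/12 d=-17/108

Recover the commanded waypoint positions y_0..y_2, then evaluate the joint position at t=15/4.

y_0=4 y_1=-5 y_2=3
S(15/4) = -1125/256

y_0 = S_0(0) = a_0 = 4
y_1 = S_1(0) = a_1 = -5
y_2 = S_1(3) = 3
t_q=15/4 is in segment 1 (τ=3/4); S_1(τ)=-1125/256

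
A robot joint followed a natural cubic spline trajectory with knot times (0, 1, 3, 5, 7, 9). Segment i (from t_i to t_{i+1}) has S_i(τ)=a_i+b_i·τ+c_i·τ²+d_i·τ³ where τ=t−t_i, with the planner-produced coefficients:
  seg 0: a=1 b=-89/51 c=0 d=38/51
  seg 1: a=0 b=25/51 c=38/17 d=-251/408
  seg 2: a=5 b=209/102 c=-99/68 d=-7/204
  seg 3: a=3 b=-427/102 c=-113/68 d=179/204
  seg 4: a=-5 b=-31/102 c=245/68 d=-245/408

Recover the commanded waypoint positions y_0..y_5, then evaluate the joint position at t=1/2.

y_0=1 y_1=0 y_2=5 y_3=3 y_4=-5 y_5=4
S(1/2) = 15/68

y_0 = S_0(0) = a_0 = 1
y_1 = S_1(0) = a_1 = 0
y_2 = S_2(0) = a_2 = 5
y_3 = S_3(0) = a_3 = 3
y_4 = S_4(0) = a_4 = -5
y_5 = S_4(2) = 4
t_q=1/2 is in segment 0 (τ=1/2); S_0(τ)=15/68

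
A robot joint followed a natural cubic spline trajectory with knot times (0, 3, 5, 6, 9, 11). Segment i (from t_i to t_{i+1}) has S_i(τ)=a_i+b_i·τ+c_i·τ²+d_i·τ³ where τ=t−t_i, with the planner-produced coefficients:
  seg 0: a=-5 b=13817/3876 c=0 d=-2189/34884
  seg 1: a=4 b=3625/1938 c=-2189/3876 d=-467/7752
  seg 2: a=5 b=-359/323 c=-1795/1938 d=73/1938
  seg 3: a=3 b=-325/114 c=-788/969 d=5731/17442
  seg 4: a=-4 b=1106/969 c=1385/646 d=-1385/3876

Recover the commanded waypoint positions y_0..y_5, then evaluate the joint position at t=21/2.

y_0 = S_0(0) = a_0 = -5
y_1 = S_1(0) = a_1 = 4
y_2 = S_2(0) = a_2 = 5
y_3 = S_3(0) = a_3 = 3
y_4 = S_4(0) = a_4 = -4
y_5 = S_4(2) = 4
t_q=21/2 is in segment 4 (τ=3/2); S_4(τ)=13747/10336

y_0=-5 y_1=4 y_2=5 y_3=3 y_4=-4 y_5=4
S(21/2) = 13747/10336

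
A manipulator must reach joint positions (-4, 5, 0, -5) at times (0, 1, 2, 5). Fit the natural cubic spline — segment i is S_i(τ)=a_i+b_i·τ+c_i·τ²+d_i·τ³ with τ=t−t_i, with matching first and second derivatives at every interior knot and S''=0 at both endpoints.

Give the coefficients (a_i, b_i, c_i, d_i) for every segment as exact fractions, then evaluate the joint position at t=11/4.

Δ: Δ0=9, Δ1=-5, Δ2=-5/3
row 1: diag=4, rhs=-84; c'=1/4, d'=-21
row 2: denom=8−1·1/4=31/4; d'=(20−1·-21)/(31/4)=164/31
back: M2=164/31
back: M1=-21−1/4·164/31=-692/31
M: M0=0, M1=-692/31, M2=164/31, M3=0
seg 0: a=-4, c=M0/2=0, d=(M1−M0)/(6·1)=-346/93, b=Δ0−h0·(2M0+M1)/6=1183/93
seg 1: a=5, c=M1/2=-346/31, d=(M2−M1)/(6·1)=428/93, b=Δ1−h1·(2M1+M2)/6=145/93
seg 2: a=0, c=M2/2=82/31, d=(M3−M2)/(6·3)=-82/279, b=Δ2−h2·(2M2+M3)/6=-647/93
t_q=11/4 → seg 2, τ=3/4; S=0+-647/93·τ+82/31·τ²+-82/279·τ³=-3823/992

  seg 0: a=-4 b=1183/93 c=0 d=-346/93
  seg 1: a=5 b=145/93 c=-346/31 d=428/93
  seg 2: a=0 b=-647/93 c=82/31 d=-82/279
S(11/4) = -3823/992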